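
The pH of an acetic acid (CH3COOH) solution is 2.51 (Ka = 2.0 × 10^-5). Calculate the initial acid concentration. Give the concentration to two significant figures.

[H+] = 10^(-2.51) = 3.09 × 10^-3 M = x
Ka = x²/(C₀ − x) ⇒ C₀ = x + x²/Ka
C₀ = 3.09 × 10^-3 + (3.09 × 10^-3)²/(2.0 × 10^-5) = 4.80 × 10^-1 M

C₀ = 4.8 × 10^-1 M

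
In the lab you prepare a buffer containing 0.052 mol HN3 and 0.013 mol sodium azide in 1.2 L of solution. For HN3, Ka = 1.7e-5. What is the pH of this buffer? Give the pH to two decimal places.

pH = 4.17

pKa = −log(1.7 × 10^-5) = 4.770
Henderson–Hasselbalch: pH = pKa + log([N3-]/[HN3]) = 4.770 + log(0.013/0.052)
pH = 4.770 + (-0.602) = 4.17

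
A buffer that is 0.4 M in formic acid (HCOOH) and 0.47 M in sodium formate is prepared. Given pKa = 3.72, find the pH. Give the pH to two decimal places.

pH = 3.79

Using pH = pKa + log([base]/[acid]) with [base]/[acid] = 0.47/0.4:
pH = 3.72 + (+0.070) = 3.79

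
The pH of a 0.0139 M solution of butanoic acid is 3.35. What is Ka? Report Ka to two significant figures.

[H+] = 10^(-3.35) = 4.47 × 10^-4 M
At equilibrium [HA] = 0.0139 − 4.47 × 10^-4 = 1.35 × 10^-2 M
Ka = [H+][A-]/[HA] = (4.47 × 10^-4)² / 1.35 × 10^-2 = 1.5 × 10^-5

Ka = 1.5 × 10^-5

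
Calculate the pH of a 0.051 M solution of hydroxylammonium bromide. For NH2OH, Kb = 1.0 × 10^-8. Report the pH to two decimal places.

NH3OH+ is the conjugate acid of the weak base NH2OH.
Ka = Kw/Kb = 1.0×10^-14 / 1.0 × 10^-8 = 1.00 × 10^-6
From the ICE table, Ka = [H+]²/(0.051 − [H+]) = 1.00 × 10^-6.
Neglecting [H+] in the denominator: [H+] = √(1.00 × 10^-6 × 0.051) = 2.26 × 10^-4 M
([H+]/C₀ = 0.44% < 5%, so the approximation holds.)
pH = −log[H+] = −log(2.26 × 10^-4) = 3.65

pH = 3.65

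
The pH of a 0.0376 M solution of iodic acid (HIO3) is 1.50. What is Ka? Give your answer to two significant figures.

Ka = 1.7 × 10^-1

[H+] = 10^(-1.50) = 3.16 × 10^-2 M
At equilibrium [HA] = 0.0376 − 3.16 × 10^-2 = 6.00 × 10^-3 M
Ka = [H+][A-]/[HA] = (3.16 × 10^-2)² / 6.00 × 10^-3 = 1.7 × 10^-1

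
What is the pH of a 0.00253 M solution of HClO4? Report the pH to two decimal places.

pH = 2.60

HClO4 is a strong acid and dissociates completely, so [H+] = 0.00253 M.
pH = -log(0.00253) = 2.60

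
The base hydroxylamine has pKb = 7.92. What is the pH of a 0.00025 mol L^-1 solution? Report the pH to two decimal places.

pH = 8.24

NH2OH + H2O ⇌ NH3OH+ + OH-
Kb = 10^(−7.92) = 1.20 × 10^-8
Kb = x²/(0.00025 − x) = 1.20 × 10^-8
Neglecting x in the denominator: x = √(1.20 × 10^-8 × 0.00025) = 1.73 × 10^-6 M
pOH = 5.76, so pH = 14.00 − pOH = 8.24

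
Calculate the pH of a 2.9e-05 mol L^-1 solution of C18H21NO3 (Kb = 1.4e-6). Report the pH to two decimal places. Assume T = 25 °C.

pH = 8.76

C18H21NO3 + H2O ⇌ C18H22NO3+ + OH-
From the ICE table, Kb = [OH-]²/(2.9e-05 − [OH-]) = 1.4 × 10^-6.
[OH-] is not negligible relative to C₀; solve [OH-]² + 1.4e-06·[OH-] − 4.06e-11 = 0.
[OH-] = [−1.4e-06 + √(1.4e-06² + 1.62e-10)]/2 = 5.71 × 10^-6 M
pOH = −log(5.71 × 10^-6) = 5.24; pH = 14.00 − 5.24 = 8.76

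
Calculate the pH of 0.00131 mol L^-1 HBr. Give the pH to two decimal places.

pH = 2.88

HBr is a strong acid and dissociates completely, so [H+] = 0.00131 M.
pH = -log(0.00131) = 2.88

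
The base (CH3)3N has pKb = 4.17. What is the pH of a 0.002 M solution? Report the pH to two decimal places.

(CH3)3N + H2O ⇌ (CH3)3NH+ + OH-
Kb = 10^(−4.17) = 6.76 × 10^-5
Kb = [OH-]²/(0.002 − [OH-]) = 6.76 × 10^-5
The 5% rule fails; solving [OH-]² + Kb·[OH-] − Kb·C₀ = 0 exactly:
[OH-] = (−Kb + √(Kb² + 4·Kb·C₀))/2 = 3.35 × 10^-4 M
pOH = −log(3.35 × 10^-4) = 3.47; pH = 14.00 − 3.47 = 10.53

pH = 10.53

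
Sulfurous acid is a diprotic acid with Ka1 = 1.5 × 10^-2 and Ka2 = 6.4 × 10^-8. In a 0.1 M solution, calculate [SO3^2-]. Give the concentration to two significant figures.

First ionization gives [H+] ≈ [HSO3-] = 3.19 × 10^-2 M.
Second step: Ka2 = [H+][SO3^2-]/[HSO3-] ≈ [SO3^2-] (since [H+] ≈ [HSO3-]).
So [SO3^2-] ≈ Ka2.

6.4 × 10^-8 M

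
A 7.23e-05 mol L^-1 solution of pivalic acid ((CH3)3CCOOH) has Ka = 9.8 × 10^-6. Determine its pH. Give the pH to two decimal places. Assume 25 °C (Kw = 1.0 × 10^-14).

(CH3)3CCOOH ⇌ (CH3)3CCOO- + H+
From the ICE table, Ka = x²/(7.23e-05 − x) = 9.8 × 10^-6.
Here C₀/Ka ≈ 7.38, so the small-x approximation fails. Use the quadratic:
x = (−Ka + √(Ka² + 4·Ka·C₀))/2 = 2.22 × 10^-5 M
pH = −log[H+] = −log(2.22 × 10^-5) = 4.65

pH = 4.65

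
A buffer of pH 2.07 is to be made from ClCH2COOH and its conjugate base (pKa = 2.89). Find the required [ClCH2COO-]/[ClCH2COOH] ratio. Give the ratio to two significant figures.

pH = pKa + log(r) ⇒ log(r) = 2.07 − 2.89 = -0.82
r = [ClCH2COO-]/[ClCH2COOH] = 10^(-0.82) = 0.151

ratio = 0.15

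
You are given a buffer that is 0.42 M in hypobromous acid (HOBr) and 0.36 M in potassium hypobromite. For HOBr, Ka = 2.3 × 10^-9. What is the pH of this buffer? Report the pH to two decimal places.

pKa = −log(2.3 × 10^-9) = 8.638
pH = pKa + log([A⁻]/[HA]) = 8.638 + log(0.36/0.42)
pH = 8.638 + (-0.067) = 8.57

pH = 8.57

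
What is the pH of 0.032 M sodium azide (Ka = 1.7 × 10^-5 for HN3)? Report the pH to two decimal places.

N3- is the conjugate base of the weak acid HN3.
Kb = Kw/Ka = 1.0×10^-14 / 1.7 × 10^-5 = 5.88 × 10^-10
From the ICE table, Kb = x²/(0.032 − x) = 5.88 × 10^-10.
Since Kb ≪ C₀, x ≈ √(Kb·C₀) = 4.34 × 10^-6 M.
(x/C₀ = 0.014% < 5%, so the approximation holds.)
pOH = −log(4.34 × 10^-6) = 5.36; pH = 14.00 − 5.36 = 8.64

pH = 8.64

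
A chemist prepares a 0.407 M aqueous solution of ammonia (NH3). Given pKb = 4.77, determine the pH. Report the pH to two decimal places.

NH3 + H2O ⇌ NH4+ + OH-
Kb = 10^(−4.77) = 1.70 × 10^-5
Kb = [OH-]²/(0.407 − [OH-]) = 1.70 × 10^-5
Neglecting [OH-] in the denominator: [OH-] = √(1.70 × 10^-5 × 0.407) = 2.63 × 10^-3 M
Check: 0.65% ionized — well under 5%, approximation valid.
pOH = 2.58, so pH = 14.00 − pOH = 11.42

pH = 11.42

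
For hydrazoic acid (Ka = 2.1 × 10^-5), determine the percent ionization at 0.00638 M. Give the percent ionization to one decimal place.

HN3 ⇌ N3- + H+; let x = [H+] at equilibrium.
Solve x² + 2.1e-05x − 1.34e-07 = 0 → x = 3.56 × 10^-4 M
Fraction ionized = 3.56 × 10^-4 / 0.00638 = 0.0558 → 5.6%

5.6%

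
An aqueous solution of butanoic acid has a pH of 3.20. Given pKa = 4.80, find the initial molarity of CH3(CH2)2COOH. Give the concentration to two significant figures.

C₀ = 2.6 × 10^-2 M

[H+] = 10^(-3.20) = 6.31 × 10^-4 M = x
Ka = 10^(−4.80) = 1.58 × 10^-5
Ka = x²/(C₀ − x) ⇒ C₀ = x + x²/Ka
C₀ = 6.31 × 10^-4 + (6.31 × 10^-4)²/(1.58 × 10^-5) = 2.58 × 10^-2 M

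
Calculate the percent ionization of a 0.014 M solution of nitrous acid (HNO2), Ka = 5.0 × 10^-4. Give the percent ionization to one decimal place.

17.2%

HNO2 ⇌ NO2- + H+; let x = [H+] at equilibrium.
Solve x² + 0.0005x − 7e-06 = 0 → x = 2.41 × 10^-3 M
% ionization = x/C₀ × 100% = 2.41 × 10^-3/0.014 × 100% = 17.2%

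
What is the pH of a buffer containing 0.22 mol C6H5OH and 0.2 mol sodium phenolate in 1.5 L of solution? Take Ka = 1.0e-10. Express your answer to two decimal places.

pH = 9.96

pKa = −log(1.0 × 10^-10) = 10.000
Henderson–Hasselbalch: pH = pKa + log([C6H5O-]/[C6H5OH]) = 10.000 + log(0.2/0.22)
pH = 10.000 + (-0.041) = 9.96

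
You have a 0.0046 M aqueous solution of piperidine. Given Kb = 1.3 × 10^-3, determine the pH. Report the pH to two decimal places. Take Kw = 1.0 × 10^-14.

pH = 11.27

C5H10NH + H2O ⇌ C5H10NH2+ + OH-
Kb = x²/(0.0046 − x) = 1.3 × 10^-3
The 5% rule fails; solving x² + Kb·x − Kb·C₀ = 0 exactly:
x = [−0.0013 + √(0.0013² + 2.39e-05)]/2 = 1.88 × 10^-3 M
pOH = 2.73, so pH = 14.00 − pOH = 11.27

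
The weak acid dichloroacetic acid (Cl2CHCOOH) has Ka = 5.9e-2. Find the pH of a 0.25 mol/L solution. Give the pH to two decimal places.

Cl2CHCOOH ⇌ Cl2CHCOO- + H+
Let x = [H+] at equilibrium. Ka = x²/(0.25 − x).
x is not negligible relative to C₀; solve x² + 0.059·x − 0.0147 = 0.
x = (−Ka + √(Ka² + 4·Ka·C₀))/2 = 9.55 × 10^-2 M
pH = −log[H+] = −log(9.55 × 10^-2) = 1.02

pH = 1.02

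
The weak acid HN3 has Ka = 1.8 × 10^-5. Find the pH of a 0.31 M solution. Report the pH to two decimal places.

pH = 2.63

HN3 ⇌ N3- + H+
From the ICE table, Ka = [H+]²/(0.31 − [H+]) = 1.8 × 10^-5.
Neglecting [H+] in the denominator: [H+] = √(1.8 × 10^-5 × 0.31) = 2.36 × 10^-3 M
Check: 0.76% ionized — well under 5%, approximation valid.
pH = −log(2.36 × 10^-3) = 2.63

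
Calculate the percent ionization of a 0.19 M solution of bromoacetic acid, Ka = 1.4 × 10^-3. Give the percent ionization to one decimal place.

8.2%

BrCH2COOH ⇌ BrCH2COO- + H+; let x = [H+] at equilibrium.
Solve x² + 0.0014x − 0.000266 = 0 → x = 1.56 × 10^-2 M
% ionization = x/C₀ × 100% = 1.56 × 10^-2/0.19 × 100% = 8.2%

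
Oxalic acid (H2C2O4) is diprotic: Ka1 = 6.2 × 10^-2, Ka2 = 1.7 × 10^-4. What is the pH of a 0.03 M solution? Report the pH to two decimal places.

Ka1 ≫ Ka2, so treat the first dissociation as the only significant source of H+.
Ka1 = x²/(0.03 − x) = 6.2 × 10^-2
Solving the quadratic: x = (−Ka1 + √(Ka1² + 4·Ka1·C₀))/2 = 2.21 × 10^-2 M
pH = −log(2.21 × 10^-2) = 1.66

pH = 1.66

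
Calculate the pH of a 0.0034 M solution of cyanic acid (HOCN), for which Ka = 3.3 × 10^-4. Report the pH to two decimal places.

pH = 3.04

HOCN ⇌ OCN- + H+
Ka = x²/(0.0034 − x) = 3.3 × 10^-4
x is not negligible relative to C₀; solve x² + 0.00033·x − 1.12e-06 = 0.
x = [−0.00033 + √(0.00033² + 4.49e-06)]/2 = 9.07 × 10^-4 M
pH = −log[H+] = −log(9.07 × 10^-4) = 3.04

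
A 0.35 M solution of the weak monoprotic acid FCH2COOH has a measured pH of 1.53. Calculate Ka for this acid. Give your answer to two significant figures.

Ka = 2.7 × 10^-3

[H+] = 10^(-1.53) = 2.95 × 10^-2 M
At equilibrium [HA] = 0.35 − 2.95 × 10^-2 = 3.21 × 10^-1 M
Ka = [H+][A-]/[HA] = (2.95 × 10^-2)² / 3.21 × 10^-1 = 2.7 × 10^-3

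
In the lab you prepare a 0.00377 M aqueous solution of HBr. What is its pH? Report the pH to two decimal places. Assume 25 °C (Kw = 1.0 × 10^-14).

HBr is a strong acid and dissociates completely, so [H+] = 0.00377 M.
pH = -log(0.00377) = 2.42

pH = 2.42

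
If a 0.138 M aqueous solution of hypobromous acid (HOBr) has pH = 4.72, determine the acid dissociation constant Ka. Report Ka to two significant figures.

[H+] = 10^(-4.72) = 1.91 × 10^-5 M
At equilibrium [HA] = 0.138 − 1.91 × 10^-5 = 1.38 × 10^-1 M
Ka = [H+][A-]/[HA] = (1.91 × 10^-5)² / 1.38 × 10^-1 = 2.6 × 10^-9

Ka = 2.6 × 10^-9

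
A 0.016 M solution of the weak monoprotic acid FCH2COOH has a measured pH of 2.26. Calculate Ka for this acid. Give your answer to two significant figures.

[H+] = 10^(-2.26) = 5.50 × 10^-3 M
At equilibrium [HA] = 0.016 − 5.50 × 10^-3 = 1.05 × 10^-2 M
Ka = [H+][A-]/[HA] = (5.50 × 10^-3)² / 1.05 × 10^-2 = 2.9 × 10^-3

Ka = 2.9 × 10^-3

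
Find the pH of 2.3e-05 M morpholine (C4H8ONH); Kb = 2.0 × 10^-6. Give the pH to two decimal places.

pH = 8.77

C4H8ONH + H2O ⇌ C4H8ONH2+ + OH-
Kb = [OH-]²/(2.3e-05 − [OH-]) = 2.0 × 10^-6
Here C₀/Kb ≈ 11.5, so the small-[OH-] approximation fails. Use the quadratic:
[OH-] = [−2e-06 + √(2e-06² + 1.84e-10)]/2 = 5.86 × 10^-6 M
pOH = −log(5.86 × 10^-6) = 5.23; pH = 14.00 − 5.23 = 8.77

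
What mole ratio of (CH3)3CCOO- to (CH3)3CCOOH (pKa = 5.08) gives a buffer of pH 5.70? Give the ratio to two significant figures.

pH = pKa + log(r) ⇒ log(r) = 5.70 − 5.08 = +0.62
r = [(CH3)3CCOO-]/[(CH3)3CCOOH] = 10^(+0.62) = 4.17

ratio = 4.2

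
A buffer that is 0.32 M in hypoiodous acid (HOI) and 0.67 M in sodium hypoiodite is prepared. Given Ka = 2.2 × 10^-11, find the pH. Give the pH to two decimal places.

pH = 10.98

pKa = −log(2.2 × 10^-11) = 10.658
pH = pKa + log([A⁻]/[HA]) = 10.658 + log(0.67/0.32)
pH = 10.658 + (+0.321) = 10.98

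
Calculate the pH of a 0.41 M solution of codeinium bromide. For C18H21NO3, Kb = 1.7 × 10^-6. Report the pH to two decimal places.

pH = 4.31

C18H22NO3+ is the conjugate acid of the weak base C18H21NO3.
Ka = Kw/Kb = 1.0×10^-14 / 1.7 × 10^-6 = 5.88 × 10^-9
Let x = [H+] at equilibrium. Ka = x²/(0.41 − x).
Since Ka ≪ C₀, x ≈ √(Ka·C₀) = 4.91 × 10^-5 M.
Check: 0.012% ionized — well under 5%, approximation valid.
pH = −log(4.91 × 10^-5) = 4.31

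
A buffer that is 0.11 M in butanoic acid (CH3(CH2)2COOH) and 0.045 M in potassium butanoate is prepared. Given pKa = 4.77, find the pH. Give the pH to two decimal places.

pH = 4.38

Henderson–Hasselbalch: pH = pKa + log([CH3(CH2)2COO-]/[CH3(CH2)2COOH]) = 4.77 + log(0.045/0.11)
pH = 4.77 + (-0.388) = 4.38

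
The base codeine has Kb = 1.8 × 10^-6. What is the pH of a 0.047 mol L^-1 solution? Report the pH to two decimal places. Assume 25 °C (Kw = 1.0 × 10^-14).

pH = 10.46

C18H21NO3 + H2O ⇌ C18H22NO3+ + OH-
From the ICE table, Kb = [OH-]²/(0.047 − [OH-]) = 1.8 × 10^-6.
Neglecting [OH-] in the denominator: [OH-] = √(1.8 × 10^-6 × 0.047) = 2.91 × 10^-4 M
Check: 0.62% ionized — well under 5%, approximation valid.
pOH = 3.54, so pH = 14.00 − pOH = 10.46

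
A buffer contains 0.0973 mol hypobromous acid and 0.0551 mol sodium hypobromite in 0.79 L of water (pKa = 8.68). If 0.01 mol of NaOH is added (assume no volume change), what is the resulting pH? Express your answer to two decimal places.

After neutralization: n(HOBr) = 0.0873 mol, n(OBr-) = 0.0651 mol.
pH = pKa + log(n_OBr-/n_HOBr) = 8.68 + log(0.0651/0.0873) = 8.68 + (-0.127)

pH = 8.55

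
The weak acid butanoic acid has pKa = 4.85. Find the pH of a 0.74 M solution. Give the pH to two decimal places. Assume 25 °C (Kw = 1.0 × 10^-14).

CH3(CH2)2COOH ⇌ CH3(CH2)2COO- + H+
Ka = 10^(−4.85) = 1.41 × 10^-5
From the ICE table, Ka = [H+]²/(0.74 − [H+]) = 1.41 × 10^-5.
Assume [H+] ≪ 0.74: [H+] ≈ √(1.41 × 10^-5 × 0.74) = 3.23 × 10^-3 M
Check: 0.44% ionized — well under 5%, approximation valid.
pH = −log[H+] = −log(3.23 × 10^-3) = 2.49

pH = 2.49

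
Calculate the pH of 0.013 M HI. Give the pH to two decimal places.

HI is a strong acid and dissociates completely, so [H+] = 0.013 M.
pH = -log(0.013) = 1.89

pH = 1.89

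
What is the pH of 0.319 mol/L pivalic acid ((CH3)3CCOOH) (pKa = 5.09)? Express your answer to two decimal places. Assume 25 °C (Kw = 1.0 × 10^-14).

pH = 2.79

(CH3)3CCOOH ⇌ (CH3)3CCOO- + H+
Ka = 10^(−5.09) = 8.13 × 10^-6
From the ICE table, Ka = [H+]²/(0.319 − [H+]) = 8.13 × 10^-6.
Neglecting [H+] in the denominator: [H+] = √(8.13 × 10^-6 × 0.319) = 1.61 × 10^-3 M
([H+]/C₀ = 0.5% < 5%, so the approximation holds.)
pH = −log[H+] = −log(1.61 × 10^-3) = 2.79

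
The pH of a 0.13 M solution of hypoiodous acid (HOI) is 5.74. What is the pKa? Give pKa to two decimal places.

pKa = 10.59

[H+] = 10^(-5.74) = 1.82 × 10^-6 M
At equilibrium [HA] = 0.13 − 1.82 × 10^-6 = 1.30 × 10^-1 M
Ka = [H+][A-]/[HA] = (1.82 × 10^-6)² / 1.30 × 10^-1 = 2.55 × 10^-11
pKa = -log(2.55 × 10^-11) = 10.59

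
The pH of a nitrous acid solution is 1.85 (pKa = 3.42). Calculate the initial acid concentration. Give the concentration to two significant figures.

C₀ = 5.4 × 10^-1 M

[H+] = 10^(-1.85) = 1.41 × 10^-2 M = x
Ka = 10^(−3.42) = 3.80 × 10^-4
Ka = x²/(C₀ − x) ⇒ C₀ = x + x²/Ka
C₀ = 1.41 × 10^-2 + (1.41 × 10^-2)²/(3.80 × 10^-4) = 5.37 × 10^-1 M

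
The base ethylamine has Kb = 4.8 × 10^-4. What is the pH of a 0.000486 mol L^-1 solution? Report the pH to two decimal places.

C2H5NH2 + H2O ⇌ C2H5NH3+ + OH-
Let x = [OH-] at equilibrium. Kb = x²/(0.000486 − x).
Here C₀/Kb ≈ 1.01, so the small-x approximation fails. Use the quadratic:
x = (−Kb + √(Kb² + 4·Kb·C₀))/2 = 2.99 × 10^-4 M
pOH = 3.52, so pH = 14.00 − pOH = 10.48

pH = 10.48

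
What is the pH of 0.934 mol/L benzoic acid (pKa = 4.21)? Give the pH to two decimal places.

C6H5COOH ⇌ C6H5COO- + H+
Ka = 10^(−4.21) = 6.17 × 10^-5
From the ICE table, Ka = [H+]²/(0.934 − [H+]) = 6.17 × 10^-5.
Assume [H+] ≪ 0.934: [H+] ≈ √(6.17 × 10^-5 × 0.934) = 7.59 × 10^-3 M
([H+]/C₀ = 0.81% < 5%, so the approximation holds.)
pH = −log[H+] = −log(7.59 × 10^-3) = 2.12

pH = 2.12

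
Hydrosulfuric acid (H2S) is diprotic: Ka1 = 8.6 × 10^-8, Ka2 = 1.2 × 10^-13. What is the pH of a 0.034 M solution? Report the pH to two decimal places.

Since Ka1 ≫ Ka2, the first ionization dominates [H+].
Ka1 = x²/(0.034 − x) = 8.6 × 10^-8
x ≈ √(8.6 × 10^-8 × 0.034) = 5.41 × 10^-5 M
pH = −log(5.41 × 10^-5) = 4.27

pH = 4.27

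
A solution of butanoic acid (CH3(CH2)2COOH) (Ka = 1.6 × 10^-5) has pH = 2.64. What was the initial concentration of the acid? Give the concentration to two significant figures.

C₀ = 3.3 × 10^-1 M

[H+] = 10^(-2.64) = 2.29 × 10^-3 M = x
Ka = x²/(C₀ − x) ⇒ C₀ = x + x²/Ka
C₀ = 2.29 × 10^-3 + (2.29 × 10^-3)²/(1.6 × 10^-5) = 3.30 × 10^-1 M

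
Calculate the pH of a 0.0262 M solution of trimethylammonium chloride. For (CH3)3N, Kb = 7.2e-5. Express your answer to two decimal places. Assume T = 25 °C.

(CH3)3NH+ is the conjugate acid of the weak base (CH3)3N.
Ka = Kw/Kb = 1.0×10^-14 / 7.2 × 10^-5 = 1.39 × 10^-10
Ka = [H+]²/(0.0262 − [H+]) = 1.39 × 10^-10
Neglecting [H+] in the denominator: [H+] = √(1.39 × 10^-10 × 0.0262) = 1.91 × 10^-6 M
pH = −log(1.91 × 10^-6) = 5.72

pH = 5.72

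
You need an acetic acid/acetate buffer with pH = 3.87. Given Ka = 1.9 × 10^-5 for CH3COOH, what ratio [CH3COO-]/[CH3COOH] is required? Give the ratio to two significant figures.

pKa = -log(1.9 × 10^-5) = 4.721
pH = pKa + log(r) ⇒ log(r) = 3.87 − 4.721 = -0.851
r = [CH3COO-]/[CH3COOH] = 10^(-0.851) = 0.141

ratio = 0.14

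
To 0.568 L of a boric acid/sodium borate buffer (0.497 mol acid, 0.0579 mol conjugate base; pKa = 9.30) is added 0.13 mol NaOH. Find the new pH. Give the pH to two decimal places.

After neutralization: n(B(OH)3) = 0.367 mol, n(B(OH)4-) = 0.188 mol.
pH = pKa + log(n_B(OH)4-/n_B(OH)3) = 9.30 + log(0.188/0.367) = 9.30 + (-0.291)

pH = 9.01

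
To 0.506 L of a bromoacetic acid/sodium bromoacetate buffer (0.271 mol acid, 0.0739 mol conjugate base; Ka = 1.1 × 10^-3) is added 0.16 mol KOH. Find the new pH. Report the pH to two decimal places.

pH = 3.28

OH- converts BrCH2COOH to BrCH2COO-: BrCH2COOH → 0.111 mol, BrCH2COO- → 0.234 mol.
pKa = −log(1.1 × 10^-3) = 2.959
pH = pKa + log(n_BrCH2COO-/n_BrCH2COOH) = 2.959 + log(0.234/0.111) = 2.959 + (+0.324)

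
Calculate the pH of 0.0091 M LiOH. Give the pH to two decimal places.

LiOH is a strong base; [OH-] = 0.0091 M.
pOH = -log(0.0091) = 2.04
pH = 14.00 - 2.04 = 11.96

pH = 11.96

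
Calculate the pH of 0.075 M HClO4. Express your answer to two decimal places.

pH = 1.12

HClO4 is a strong acid and dissociates completely, so [H+] = 0.075 M.
pH = -log(0.075) = 1.12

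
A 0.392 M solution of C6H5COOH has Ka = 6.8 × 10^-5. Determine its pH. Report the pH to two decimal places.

C6H5COOH ⇌ C6H5COO- + H+
Ka = [H+]²/(0.392 − [H+]) = 6.8 × 10^-5
Neglecting [H+] in the denominator: [H+] = √(6.8 × 10^-5 × 0.392) = 5.16 × 10^-3 M
Check: 1.3% ionized — well under 5%, approximation valid.
pH = −log(5.16 × 10^-3) = 2.29

pH = 2.29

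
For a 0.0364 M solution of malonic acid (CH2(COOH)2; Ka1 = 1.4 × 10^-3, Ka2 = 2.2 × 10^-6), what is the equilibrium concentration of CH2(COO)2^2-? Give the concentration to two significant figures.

2.2 × 10^-6 M

First ionization gives [H+] ≈ [CH2(COOH)COO-] = 6.47 × 10^-3 M.
Second step: Ka2 = [H+][CH2(COO)2^2-]/[CH2(COOH)COO-] ≈ [CH2(COO)2^2-] (since [H+] ≈ [CH2(COOH)COO-]).
So [CH2(COO)2^2-] ≈ Ka2.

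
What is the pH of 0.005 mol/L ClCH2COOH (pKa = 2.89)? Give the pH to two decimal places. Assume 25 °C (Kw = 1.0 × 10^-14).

ClCH2COOH ⇌ ClCH2COO- + H+
Ka = 10^(−2.89) = 1.29 × 10^-3
Let x = [H+] at equilibrium. Ka = x²/(0.005 − x).
x is not negligible relative to C₀; solve x² + 0.00129·x − 6.45e-06 = 0.
x = [−0.00129 + √(0.00129² + 2.58e-05)]/2 = 1.98 × 10^-3 M
pH = −log(1.98 × 10^-3) = 2.70

pH = 2.70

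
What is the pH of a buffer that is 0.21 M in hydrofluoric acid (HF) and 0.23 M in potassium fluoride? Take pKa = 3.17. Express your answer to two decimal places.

Henderson–Hasselbalch: pH = pKa + log([F-]/[HF]) = 3.17 + log(0.23/0.21)
pH = 3.17 + (+0.040) = 3.21

pH = 3.21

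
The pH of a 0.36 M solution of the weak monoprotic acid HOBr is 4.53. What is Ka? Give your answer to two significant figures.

Ka = 2.4 × 10^-9

[H+] = 10^(-4.53) = 2.95 × 10^-5 M
At equilibrium [HA] = 0.36 − 2.95 × 10^-5 = 3.60 × 10^-1 M
Ka = [H+][A-]/[HA] = (2.95 × 10^-5)² / 3.60 × 10^-1 = 2.4 × 10^-9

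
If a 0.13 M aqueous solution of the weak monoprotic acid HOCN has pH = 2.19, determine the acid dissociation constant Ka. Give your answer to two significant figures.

Ka = 3.4 × 10^-4

[H+] = 10^(-2.19) = 6.46 × 10^-3 M
At equilibrium [HA] = 0.13 − 6.46 × 10^-3 = 1.24 × 10^-1 M
Ka = [H+][A-]/[HA] = (6.46 × 10^-3)² / 1.24 × 10^-1 = 3.4 × 10^-4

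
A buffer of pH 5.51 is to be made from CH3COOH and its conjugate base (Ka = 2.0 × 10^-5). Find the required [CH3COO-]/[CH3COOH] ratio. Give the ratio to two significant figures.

ratio = 6.5

pKa = -log(2.0 × 10^-5) = 4.699
pH = pKa + log(r) ⇒ log(r) = 5.51 − 4.699 = +0.811
r = [CH3COO-]/[CH3COOH] = 10^(+0.811) = 6.47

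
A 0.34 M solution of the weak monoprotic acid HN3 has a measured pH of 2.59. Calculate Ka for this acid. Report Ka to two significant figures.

[H+] = 10^(-2.59) = 2.57 × 10^-3 M
At equilibrium [HA] = 0.34 − 2.57 × 10^-3 = 3.37 × 10^-1 M
Ka = [H+][A-]/[HA] = (2.57 × 10^-3)² / 3.37 × 10^-1 = 2.0 × 10^-5

Ka = 2.0 × 10^-5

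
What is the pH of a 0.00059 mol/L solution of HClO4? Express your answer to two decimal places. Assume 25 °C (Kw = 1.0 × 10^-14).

pH = 3.23

HClO4 is a strong acid and dissociates completely, so [H+] = 0.00059 M.
pH = -log(0.00059) = 3.23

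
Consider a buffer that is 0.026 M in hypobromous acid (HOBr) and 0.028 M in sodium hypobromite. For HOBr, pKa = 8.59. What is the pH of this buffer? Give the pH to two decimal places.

pH = pKa + log([A⁻]/[HA]) = 8.59 + log(0.028/0.026)
pH = 8.59 + (+0.032) = 8.62

pH = 8.62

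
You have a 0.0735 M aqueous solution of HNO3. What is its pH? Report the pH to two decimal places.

pH = 1.13

HNO3 is a strong acid and dissociates completely, so [H+] = 0.0735 M.
pH = -log(0.0735) = 1.13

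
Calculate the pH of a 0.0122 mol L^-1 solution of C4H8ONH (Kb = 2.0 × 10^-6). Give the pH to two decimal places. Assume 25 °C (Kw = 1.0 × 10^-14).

C4H8ONH + H2O ⇌ C4H8ONH2+ + OH-
Kb = x²/(0.0122 − x) = 2.0 × 10^-6
Since Kb ≪ C₀, x ≈ √(Kb·C₀) = 1.56 × 10^-4 M.
(x/C₀ = 1.3% < 5%, so the approximation holds.)
pOH = 3.81, so pH = 14.00 − pOH = 10.19

pH = 10.19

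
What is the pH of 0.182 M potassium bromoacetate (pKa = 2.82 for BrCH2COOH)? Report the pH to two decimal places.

BrCH2COO- is the conjugate base of the weak acid BrCH2COOH.
Ka = 10^(−2.82) = 1.51 × 10^-3
Kb = Kw/Ka = 1.0×10^-14 / 1.51 × 10^-3 = 6.62 × 10^-12
Let x = [OH-] at equilibrium. Kb = x²/(0.182 − x).
Since Kb ≪ C₀, x ≈ √(Kb·C₀) = 1.10 × 10^-6 M.
(x/C₀ = 0.0006% < 5%, so the approximation holds.)
pOH = −log(1.10 × 10^-6) = 5.96; pH = 14.00 − 5.96 = 8.04

pH = 8.04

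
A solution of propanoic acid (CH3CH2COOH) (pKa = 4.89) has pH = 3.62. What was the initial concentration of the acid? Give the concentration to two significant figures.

[H+] = 10^(-3.62) = 2.40 × 10^-4 M = x
Ka = 10^(−4.89) = 1.29 × 10^-5
Ka = x²/(C₀ − x) ⇒ C₀ = x + x²/Ka
C₀ = 2.40 × 10^-4 + (2.40 × 10^-4)²/(1.29 × 10^-5) = 4.71 × 10^-3 M

C₀ = 4.7 × 10^-3 M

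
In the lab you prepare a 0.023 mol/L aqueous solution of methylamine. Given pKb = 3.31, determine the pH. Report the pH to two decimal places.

pH = 11.49

CH3NH2 + H2O ⇌ CH3NH3+ + OH-
Kb = 10^(−3.31) = 4.90 × 10^-4
Kb = x²/(0.023 − x) = 4.90 × 10^-4
x is not negligible relative to C₀; solve x² + 0.00049·x − 1.13e-05 = 0.
x = [−0.00049 + √(0.00049² + 4.51e-05)]/2 = 3.12 × 10^-3 M
pOH = 2.51, so pH = 14.00 − pOH = 11.49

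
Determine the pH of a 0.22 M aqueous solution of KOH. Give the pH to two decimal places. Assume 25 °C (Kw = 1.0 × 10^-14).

KOH is a strong base; [OH-] = 0.22 M.
pOH = -log(0.22) = 0.66
pH = 14.00 - 0.66 = 13.34

pH = 13.34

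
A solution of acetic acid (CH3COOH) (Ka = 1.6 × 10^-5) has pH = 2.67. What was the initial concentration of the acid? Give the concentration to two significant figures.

[H+] = 10^(-2.67) = 2.14 × 10^-3 M = x
Ka = x²/(C₀ − x) ⇒ C₀ = x + x²/Ka
C₀ = 2.14 × 10^-3 + (2.14 × 10^-3)²/(1.6 × 10^-5) = 2.88 × 10^-1 M

C₀ = 2.9 × 10^-1 M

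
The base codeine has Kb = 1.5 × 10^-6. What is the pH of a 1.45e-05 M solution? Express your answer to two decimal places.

C18H21NO3 + H2O ⇌ C18H22NO3+ + OH-
From the ICE table, Kb = x²/(1.45e-05 − x) = 1.5 × 10^-6.
The 5% rule fails; solving x² + Kb·x − Kb·C₀ = 0 exactly:
x = (−Kb + √(Kb² + 4·Kb·C₀))/2 = 3.97 × 10^-6 M
pOH = 5.40, so pH = 14.00 − pOH = 8.60

pH = 8.60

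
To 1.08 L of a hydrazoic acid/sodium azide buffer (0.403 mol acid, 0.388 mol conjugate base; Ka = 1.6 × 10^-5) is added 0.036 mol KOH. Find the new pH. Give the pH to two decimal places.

pH = 4.86

After neutralization: n(HN3) = 0.367 mol, n(N3-) = 0.424 mol.
pKa = −log(1.6 × 10^-5) = 4.796
Henderson–Hasselbalch with mole ratio 0.424/0.367: pH = 4.796 + (+0.063)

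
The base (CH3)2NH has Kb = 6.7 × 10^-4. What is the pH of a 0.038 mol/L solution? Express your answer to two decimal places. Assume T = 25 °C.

pH = 11.67

(CH3)2NH + H2O ⇌ (CH3)2NH2+ + OH-
Kb = [OH-]²/(0.038 − [OH-]) = 6.7 × 10^-4
Here C₀/Kb ≈ 56.7, so the small-[OH-] approximation fails. Use the quadratic:
[OH-] = (−Kb + √(Kb² + 4·Kb·C₀))/2 = 4.72 × 10^-3 M
pOH = 2.33, so pH = 14.00 − pOH = 11.67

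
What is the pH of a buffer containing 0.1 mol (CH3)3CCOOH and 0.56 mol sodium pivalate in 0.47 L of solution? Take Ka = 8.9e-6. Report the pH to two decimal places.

pH = 5.80

pKa = −log(8.9 × 10^-6) = 5.051
pH = pKa + log([A⁻]/[HA]) = 5.051 + log(0.56/0.1)
pH = 5.051 + (+0.748) = 5.80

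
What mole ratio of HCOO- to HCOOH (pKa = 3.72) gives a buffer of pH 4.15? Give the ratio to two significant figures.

pH = pKa + log(r) ⇒ log(r) = 4.15 − 3.72 = +0.43
r = [HCOO-]/[HCOOH] = 10^(+0.43) = 2.69

ratio = 2.7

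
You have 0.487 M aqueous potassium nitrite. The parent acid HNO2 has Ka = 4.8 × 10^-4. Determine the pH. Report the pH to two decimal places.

NO2- is the conjugate base of the weak acid HNO2.
Kb = Kw/Ka = 1.0×10^-14 / 4.8 × 10^-4 = 2.08 × 10^-11
From the ICE table, Kb = [OH-]²/(0.487 − [OH-]) = 2.08 × 10^-11.
Neglecting [OH-] in the denominator: [OH-] = √(2.08 × 10^-11 × 0.487) = 3.18 × 10^-6 M
pOH = 5.50, so pH = 14.00 − pOH = 8.50

pH = 8.50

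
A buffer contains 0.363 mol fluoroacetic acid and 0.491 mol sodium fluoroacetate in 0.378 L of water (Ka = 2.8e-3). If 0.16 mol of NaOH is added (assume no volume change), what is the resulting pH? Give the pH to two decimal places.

pH = 3.06

OH- converts FCH2COOH to FCH2COO-: FCH2COOH → 0.203 mol, FCH2COO- → 0.651 mol.
pKa = −log(2.8 × 10^-3) = 2.553
pH = pKa + log(n_FCH2COO-/n_FCH2COOH) = 2.553 + log(0.651/0.203) = 2.553 + (+0.506)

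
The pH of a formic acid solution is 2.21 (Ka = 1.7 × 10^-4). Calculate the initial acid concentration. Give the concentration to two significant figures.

C₀ = 2.3 × 10^-1 M

[H+] = 10^(-2.21) = 6.17 × 10^-3 M = x
Ka = x²/(C₀ − x) ⇒ C₀ = x + x²/Ka
C₀ = 6.17 × 10^-3 + (6.17 × 10^-3)²/(1.7 × 10^-4) = 2.30 × 10^-1 M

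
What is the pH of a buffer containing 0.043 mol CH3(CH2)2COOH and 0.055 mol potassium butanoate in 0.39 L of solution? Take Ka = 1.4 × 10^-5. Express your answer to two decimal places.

pKa = −log(1.4 × 10^-5) = 4.854
Henderson–Hasselbalch: pH = pKa + log([CH3(CH2)2COO-]/[CH3(CH2)2COOH]) = 4.854 + log(0.055/0.043)
pH = 4.854 + (+0.107) = 4.96

pH = 4.96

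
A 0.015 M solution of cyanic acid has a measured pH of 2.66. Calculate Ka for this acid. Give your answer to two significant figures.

[H+] = 10^(-2.66) = 2.19 × 10^-3 M
At equilibrium [HA] = 0.015 − 2.19 × 10^-3 = 1.28 × 10^-2 M
Ka = [H+][A-]/[HA] = (2.19 × 10^-3)² / 1.28 × 10^-2 = 3.7 × 10^-4

Ka = 3.7 × 10^-4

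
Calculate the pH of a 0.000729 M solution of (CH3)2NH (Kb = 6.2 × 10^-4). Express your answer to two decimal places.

pH = 10.63

(CH3)2NH + H2O ⇌ (CH3)2NH2+ + OH-
From the ICE table, Kb = [OH-]²/(0.000729 − [OH-]) = 6.2 × 10^-4.
[OH-] is not negligible relative to C₀; solve [OH-]² + 0.00062·[OH-] − 4.52e-07 = 0.
[OH-] = [−0.00062 + √(0.00062² + 1.81e-06)]/2 = 4.30 × 10^-4 M
pOH = −log(4.30 × 10^-4) = 3.37; pH = 14.00 − 3.37 = 10.63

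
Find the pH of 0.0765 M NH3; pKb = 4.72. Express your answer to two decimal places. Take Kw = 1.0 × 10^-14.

pH = 11.08

NH3 + H2O ⇌ NH4+ + OH-
Kb = 10^(−4.72) = 1.91 × 10^-5
Kb = [OH-]²/(0.0765 − [OH-]) = 1.91 × 10^-5
Assume [OH-] ≪ 0.0765: [OH-] ≈ √(1.91 × 10^-5 × 0.0765) = 1.21 × 10^-3 M
pOH = −log(1.21 × 10^-3) = 2.92; pH = 14.00 − 2.92 = 11.08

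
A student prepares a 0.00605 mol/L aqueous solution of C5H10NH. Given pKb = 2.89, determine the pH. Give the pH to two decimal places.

pH = 11.35

C5H10NH + H2O ⇌ C5H10NH2+ + OH-
Kb = 10^(−2.89) = 1.29 × 10^-3
From the ICE table, Kb = [OH-]²/(0.00605 − [OH-]) = 1.29 × 10^-3.
Here C₀/Kb ≈ 4.69, so the small-[OH-] approximation fails. Use the quadratic:
[OH-] = (−Kb + √(Kb² + 4·Kb·C₀))/2 = 2.22 × 10^-3 M
pOH = −log(2.22 × 10^-3) = 2.65; pH = 14.00 − 2.65 = 11.35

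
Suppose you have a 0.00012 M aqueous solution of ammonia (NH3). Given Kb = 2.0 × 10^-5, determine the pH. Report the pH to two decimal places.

NH3 + H2O ⇌ NH4+ + OH-
Kb = [OH-]²/(0.00012 − [OH-]) = 2.0 × 10^-5
The 5% rule fails; solving [OH-]² + Kb·[OH-] − Kb·C₀ = 0 exactly:
[OH-] = (−Kb + √(Kb² + 4·Kb·C₀))/2 = 4.00 × 10^-5 M
pOH = 4.40, so pH = 14.00 − pOH = 9.60

pH = 9.60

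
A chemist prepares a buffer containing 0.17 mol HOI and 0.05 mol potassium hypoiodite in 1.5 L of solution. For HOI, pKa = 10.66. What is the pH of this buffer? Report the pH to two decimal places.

pH = pKa + log([A⁻]/[HA]) = 10.66 + log(0.05/0.17)
pH = 10.66 + (-0.531) = 10.13

pH = 10.13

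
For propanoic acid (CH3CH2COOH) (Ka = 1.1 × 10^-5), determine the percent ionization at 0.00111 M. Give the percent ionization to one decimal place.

9.5%

CH3CH2COOH ⇌ CH3CH2COO- + H+; let x = [H+] at equilibrium.
Ka = x²/(C₀ − x); solving the quadratic gives x = 1.05 × 10^-4 M.
% ionization = x/C₀ × 100% = 1.05 × 10^-4/0.00111 × 100% = 9.5%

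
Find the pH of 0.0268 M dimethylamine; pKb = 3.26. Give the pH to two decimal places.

(CH3)2NH + H2O ⇌ (CH3)2NH2+ + OH-
Kb = 10^(−3.26) = 5.50 × 10^-4
From the ICE table, Kb = [OH-]²/(0.0268 − [OH-]) = 5.50 × 10^-4.
[OH-] is not negligible relative to C₀; solve [OH-]² + 0.00055·[OH-] − 1.47e-05 = 0.
[OH-] = (−Kb + √(Kb² + 4·Kb·C₀))/2 = 3.57 × 10^-3 M
pOH = −log(3.57 × 10^-3) = 2.45; pH = 14.00 − 2.45 = 11.55

pH = 11.55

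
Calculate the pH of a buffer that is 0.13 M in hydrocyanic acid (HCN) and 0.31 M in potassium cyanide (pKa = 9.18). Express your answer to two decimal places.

Using pH = pKa + log([base]/[acid]) with [base]/[acid] = 0.31/0.13:
pH = 9.18 + (+0.377) = 9.56

pH = 9.56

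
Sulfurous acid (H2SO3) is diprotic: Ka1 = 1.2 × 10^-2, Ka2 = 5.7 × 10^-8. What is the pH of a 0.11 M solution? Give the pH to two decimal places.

Ka1 ≫ Ka2, so treat the first dissociation as the only significant source of H+.
Ka1 = x²/(0.11 − x) = 1.2 × 10^-2
Solving the quadratic: x = (−Ka1 + √(Ka1² + 4·Ka1·C₀))/2 = 3.08 × 10^-2 M
pH = −log(3.08 × 10^-2) = 1.51

pH = 1.51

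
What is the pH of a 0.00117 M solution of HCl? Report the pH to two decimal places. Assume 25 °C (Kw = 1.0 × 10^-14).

HCl is a strong acid and dissociates completely, so [H+] = 0.00117 M.
pH = -log(0.00117) = 2.93

pH = 2.93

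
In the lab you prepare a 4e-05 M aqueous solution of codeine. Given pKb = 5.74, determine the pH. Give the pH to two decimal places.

pH = 8.88

C18H21NO3 + H2O ⇌ C18H22NO3+ + OH-
Kb = 10^(−5.74) = 1.82 × 10^-6
From the ICE table, Kb = [OH-]²/(4e-05 − [OH-]) = 1.82 × 10^-6.
Here C₀/Kb ≈ 22, so the small-[OH-] approximation fails. Use the quadratic:
[OH-] = (−Kb + √(Kb² + 4·Kb·C₀))/2 = 7.67 × 10^-6 M
pOH = −log(7.67 × 10^-6) = 5.12; pH = 14.00 − 5.12 = 8.88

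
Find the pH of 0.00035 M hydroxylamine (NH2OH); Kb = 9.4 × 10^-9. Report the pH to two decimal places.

NH2OH + H2O ⇌ NH3OH+ + OH-
Kb = x²/(0.00035 − x) = 9.4 × 10^-9
Assume x ≪ 0.00035: x ≈ √(9.4 × 10^-9 × 0.00035) = 1.81 × 10^-6 M
pOH = −log(1.81 × 10^-6) = 5.74; pH = 14.00 − 5.74 = 8.26

pH = 8.26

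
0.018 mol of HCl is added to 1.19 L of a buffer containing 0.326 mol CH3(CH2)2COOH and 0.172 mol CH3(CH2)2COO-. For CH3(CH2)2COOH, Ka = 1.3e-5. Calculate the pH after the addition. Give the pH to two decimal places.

Added H+ converts CH3(CH2)2COO- to CH3(CH2)2COOH: CH3(CH2)2COOH → 0.344 mol, CH3(CH2)2COO- → 0.154 mol.
pKa = −log(1.3 × 10^-5) = 4.886
pH = pKa + log(n_CH3(CH2)2COO-/n_CH3(CH2)2COOH) = 4.886 + log(0.154/0.344) = 4.886 + (-0.349)

pH = 4.54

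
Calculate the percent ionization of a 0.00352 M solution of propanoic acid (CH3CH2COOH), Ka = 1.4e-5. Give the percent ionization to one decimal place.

CH3CH2COOH ⇌ CH3CH2COO- + H+; let x = [H+] at equilibrium.
Solve x² + 1.4e-05x − 4.93e-08 = 0 → x = 2.15 × 10^-4 M
Fraction ionized = 2.15 × 10^-4 / 0.00352 = 0.0611 → 6.1%

6.1%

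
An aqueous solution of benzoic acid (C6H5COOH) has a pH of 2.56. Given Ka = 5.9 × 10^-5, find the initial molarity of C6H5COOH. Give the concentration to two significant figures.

[H+] = 10^(-2.56) = 2.75 × 10^-3 M = x
Ka = x²/(C₀ − x) ⇒ C₀ = x + x²/Ka
C₀ = 2.75 × 10^-3 + (2.75 × 10^-3)²/(5.9 × 10^-5) = 1.31 × 10^-1 M

C₀ = 1.3 × 10^-1 M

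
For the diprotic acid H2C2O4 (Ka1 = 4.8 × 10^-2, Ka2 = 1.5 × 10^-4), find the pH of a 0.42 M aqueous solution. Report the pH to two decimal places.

pH = 0.92

Since Ka1 ≫ Ka2, the first ionization dominates [H+].
Ka1 = x²/(0.42 − x) = 4.8 × 10^-2
Solving the quadratic: x = (−Ka1 + √(Ka1² + 4·Ka1·C₀))/2 = 1.20 × 10^-1 M
pH = −log(1.20 × 10^-1) = 0.92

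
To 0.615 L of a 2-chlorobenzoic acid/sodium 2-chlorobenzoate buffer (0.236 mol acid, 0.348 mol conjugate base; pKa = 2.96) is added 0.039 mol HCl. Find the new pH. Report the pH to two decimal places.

pH = 3.01

After neutralization: n(ClC6H4COOH) = 0.275 mol, n(ClC6H4COO-) = 0.309 mol.
pH = pKa + log([A⁻]/[HA]) = 2.96 + log(0.309/0.275) = 2.96 +0.051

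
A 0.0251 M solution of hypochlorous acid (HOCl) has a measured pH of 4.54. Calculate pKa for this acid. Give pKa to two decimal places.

[H+] = 10^(-4.54) = 2.88 × 10^-5 M
At equilibrium [HA] = 0.0251 − 2.88 × 10^-5 = 2.51 × 10^-2 M
Ka = [H+][A-]/[HA] = (2.88 × 10^-5)² / 2.51 × 10^-2 = 3.30 × 10^-8
pKa = -log(3.30 × 10^-8) = 7.48

pKa = 7.48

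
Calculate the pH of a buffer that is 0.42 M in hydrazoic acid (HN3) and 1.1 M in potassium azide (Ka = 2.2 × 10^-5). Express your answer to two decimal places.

pH = 5.08

pKa = −log(2.2 × 10^-5) = 4.658
pH = pKa + log([A⁻]/[HA]) = 4.658 + log(1.1/0.42)
pH = 4.658 + (+0.418) = 5.08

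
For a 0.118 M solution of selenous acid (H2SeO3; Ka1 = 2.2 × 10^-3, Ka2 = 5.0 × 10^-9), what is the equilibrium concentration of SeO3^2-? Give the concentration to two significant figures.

First ionization gives [H+] ≈ [HSeO3-] = 1.50 × 10^-2 M.
Second step: Ka2 = [H+][SeO3^2-]/[HSeO3-] ≈ [SeO3^2-] (since [H+] ≈ [HSeO3-]).
So [SeO3^2-] ≈ Ka2.

5.0 × 10^-9 M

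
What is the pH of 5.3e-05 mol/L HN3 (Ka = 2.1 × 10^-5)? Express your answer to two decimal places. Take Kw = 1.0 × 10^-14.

pH = 4.61

HN3 ⇌ N3- + H+
Ka = [H+]²/(5.3e-05 − [H+]) = 2.1 × 10^-5
Here C₀/Ka ≈ 2.52, so the small-[H+] approximation fails. Use the quadratic:
[H+] = (−Ka + √(Ka² + 4·Ka·C₀))/2 = 2.45 × 10^-5 M
pH = −log[H+] = −log(2.45 × 10^-5) = 4.61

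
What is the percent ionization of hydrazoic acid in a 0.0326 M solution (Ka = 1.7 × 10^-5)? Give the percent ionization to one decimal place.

HN3 ⇌ N3- + H+; let x = [H+] at equilibrium.
x ≈ √(Ka·C₀) = √(1.7 × 10^-5 × 0.0326) = 7.44 × 10^-4 M
Fraction ionized = 7.44 × 10^-4 / 0.0326 = 0.0228 → 2.3%

2.3%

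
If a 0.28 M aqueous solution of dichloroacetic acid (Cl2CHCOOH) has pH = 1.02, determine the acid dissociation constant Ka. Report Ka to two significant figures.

[H+] = 10^(-1.02) = 9.55 × 10^-2 M
At equilibrium [HA] = 0.28 − 9.55 × 10^-2 = 1.85 × 10^-1 M
Ka = [H+][A-]/[HA] = (9.55 × 10^-2)² / 1.85 × 10^-1 = 4.9 × 10^-2

Ka = 4.9 × 10^-2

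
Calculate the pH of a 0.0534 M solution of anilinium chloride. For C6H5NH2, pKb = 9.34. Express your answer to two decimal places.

C6H5NH3+ is the conjugate acid of the weak base C6H5NH2.
Kb = 10^(−9.34) = 4.57 × 10^-10
Ka = Kw/Kb = 1.0×10^-14 / 4.57 × 10^-10 = 2.19 × 10^-5
From the ICE table, Ka = [H+]²/(0.0534 − [H+]) = 2.19 × 10^-5.
Assume [H+] ≪ 0.0534: [H+] ≈ √(2.19 × 10^-5 × 0.0534) = 1.08 × 10^-3 M
pH = −log(1.08 × 10^-3) = 2.97

pH = 2.97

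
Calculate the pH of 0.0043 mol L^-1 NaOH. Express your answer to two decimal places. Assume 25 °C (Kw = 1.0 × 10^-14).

NaOH is a strong base; [OH-] = 0.0043 M.
pOH = -log(0.0043) = 2.37
pH = 14.00 - 2.37 = 11.63

pH = 11.63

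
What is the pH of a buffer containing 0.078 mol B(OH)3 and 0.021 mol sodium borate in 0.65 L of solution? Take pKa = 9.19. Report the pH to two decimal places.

pH = pKa + log([A⁻]/[HA]) = 9.19 + log(0.021/0.078)
pH = 9.19 + (-0.570) = 8.62

pH = 8.62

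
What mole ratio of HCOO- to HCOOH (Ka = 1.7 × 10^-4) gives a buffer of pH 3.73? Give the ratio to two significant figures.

pKa = -log(1.7 × 10^-4) = 3.770
pH = pKa + log(r) ⇒ log(r) = 3.73 − 3.770 = -0.040
r = [HCOO-]/[HCOOH] = 10^(-0.040) = 0.912

ratio = 0.91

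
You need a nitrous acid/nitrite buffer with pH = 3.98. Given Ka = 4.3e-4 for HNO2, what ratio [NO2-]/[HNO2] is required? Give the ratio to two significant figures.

ratio = 4.1

pKa = -log(4.3 × 10^-4) = 3.367
pH = pKa + log(r) ⇒ log(r) = 3.98 − 3.367 = +0.613
r = [NO2-]/[HNO2] = 10^(+0.613) = 4.1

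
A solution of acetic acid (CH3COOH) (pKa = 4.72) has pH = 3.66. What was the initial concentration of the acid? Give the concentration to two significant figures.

[H+] = 10^(-3.66) = 2.19 × 10^-4 M = x
Ka = 10^(−4.72) = 1.91 × 10^-5
Ka = x²/(C₀ − x) ⇒ C₀ = x + x²/Ka
C₀ = 2.19 × 10^-4 + (2.19 × 10^-4)²/(1.91 × 10^-5) = 2.73 × 10^-3 M

C₀ = 2.7 × 10^-3 M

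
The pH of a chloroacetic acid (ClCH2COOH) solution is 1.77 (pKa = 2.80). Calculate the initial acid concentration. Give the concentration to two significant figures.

C₀ = 2.0 × 10^-1 M

[H+] = 10^(-1.77) = 1.70 × 10^-2 M = x
Ka = 10^(−2.80) = 1.58 × 10^-3
Ka = x²/(C₀ − x) ⇒ C₀ = x + x²/Ka
C₀ = 1.70 × 10^-2 + (1.70 × 10^-2)²/(1.58 × 10^-3) = 2.00 × 10^-1 M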